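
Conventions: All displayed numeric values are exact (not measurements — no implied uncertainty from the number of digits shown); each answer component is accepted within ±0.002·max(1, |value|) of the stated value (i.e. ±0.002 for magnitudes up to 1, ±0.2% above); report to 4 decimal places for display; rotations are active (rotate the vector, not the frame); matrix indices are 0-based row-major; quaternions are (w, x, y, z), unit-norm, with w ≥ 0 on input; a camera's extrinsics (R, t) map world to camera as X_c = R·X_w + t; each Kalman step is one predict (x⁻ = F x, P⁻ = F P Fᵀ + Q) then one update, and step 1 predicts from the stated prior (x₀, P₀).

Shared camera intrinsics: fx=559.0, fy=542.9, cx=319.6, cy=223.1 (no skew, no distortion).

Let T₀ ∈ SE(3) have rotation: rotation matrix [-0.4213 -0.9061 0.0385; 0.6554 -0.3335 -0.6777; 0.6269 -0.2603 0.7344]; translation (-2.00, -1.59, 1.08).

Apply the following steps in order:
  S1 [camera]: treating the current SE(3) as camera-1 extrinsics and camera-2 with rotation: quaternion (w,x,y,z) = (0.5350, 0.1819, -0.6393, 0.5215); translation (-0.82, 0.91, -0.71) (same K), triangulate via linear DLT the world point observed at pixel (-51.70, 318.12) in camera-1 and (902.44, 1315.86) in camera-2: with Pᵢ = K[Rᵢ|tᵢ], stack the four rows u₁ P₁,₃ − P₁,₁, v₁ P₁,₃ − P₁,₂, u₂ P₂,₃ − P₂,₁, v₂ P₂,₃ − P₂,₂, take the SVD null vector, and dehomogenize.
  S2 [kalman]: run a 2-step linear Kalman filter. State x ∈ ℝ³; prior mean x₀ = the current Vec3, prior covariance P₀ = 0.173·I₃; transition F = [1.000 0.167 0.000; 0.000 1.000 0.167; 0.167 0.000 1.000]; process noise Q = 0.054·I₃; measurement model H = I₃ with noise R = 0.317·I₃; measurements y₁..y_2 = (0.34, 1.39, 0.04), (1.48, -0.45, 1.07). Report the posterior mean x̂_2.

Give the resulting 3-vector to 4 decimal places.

after S1 (triangulate): (0.8359, -1.6972, -1.0347)
after S2 (kf_track): (0.9266, -0.4231, 0.2435)

result = (0.9266, -0.4231, 0.2435)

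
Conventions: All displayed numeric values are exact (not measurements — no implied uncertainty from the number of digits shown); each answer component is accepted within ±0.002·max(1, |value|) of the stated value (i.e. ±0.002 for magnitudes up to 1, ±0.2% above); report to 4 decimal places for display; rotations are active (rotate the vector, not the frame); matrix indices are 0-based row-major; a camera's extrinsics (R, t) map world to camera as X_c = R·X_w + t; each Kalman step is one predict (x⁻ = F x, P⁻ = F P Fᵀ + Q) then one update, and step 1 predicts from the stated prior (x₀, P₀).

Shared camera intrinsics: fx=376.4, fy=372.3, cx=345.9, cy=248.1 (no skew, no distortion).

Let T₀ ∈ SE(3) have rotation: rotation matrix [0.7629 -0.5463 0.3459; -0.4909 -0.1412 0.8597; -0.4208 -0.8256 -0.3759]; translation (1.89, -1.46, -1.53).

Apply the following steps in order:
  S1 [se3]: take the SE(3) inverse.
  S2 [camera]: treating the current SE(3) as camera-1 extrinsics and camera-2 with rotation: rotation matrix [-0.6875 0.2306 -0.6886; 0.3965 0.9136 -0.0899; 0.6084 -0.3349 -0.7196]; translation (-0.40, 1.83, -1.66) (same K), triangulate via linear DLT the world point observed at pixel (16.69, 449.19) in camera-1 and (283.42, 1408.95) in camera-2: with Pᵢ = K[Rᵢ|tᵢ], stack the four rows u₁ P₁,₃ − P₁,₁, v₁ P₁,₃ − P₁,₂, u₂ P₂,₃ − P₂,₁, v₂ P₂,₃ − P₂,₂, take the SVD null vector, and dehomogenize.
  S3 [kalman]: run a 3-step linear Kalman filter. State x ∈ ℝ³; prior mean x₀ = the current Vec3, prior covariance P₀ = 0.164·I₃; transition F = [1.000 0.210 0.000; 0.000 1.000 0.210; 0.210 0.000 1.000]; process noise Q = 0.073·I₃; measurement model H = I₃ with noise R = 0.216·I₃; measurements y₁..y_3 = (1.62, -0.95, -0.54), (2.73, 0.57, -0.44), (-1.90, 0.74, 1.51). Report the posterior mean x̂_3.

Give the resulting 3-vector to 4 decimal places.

result = (0.3499, 0.0552, 0.5394)

after S1 (invert_se3): R=[0.7629 -0.4909 -0.4208; -0.5463 -0.1412 -0.8256; 0.3459 0.8597 -0.3759], t=(-2.8023, -0.4369, 0.0263)
after S2 (triangulate): (1.3635, -0.4241, -1.9176)
after S3 (kf_track): (0.3499, 0.0552, 0.5394)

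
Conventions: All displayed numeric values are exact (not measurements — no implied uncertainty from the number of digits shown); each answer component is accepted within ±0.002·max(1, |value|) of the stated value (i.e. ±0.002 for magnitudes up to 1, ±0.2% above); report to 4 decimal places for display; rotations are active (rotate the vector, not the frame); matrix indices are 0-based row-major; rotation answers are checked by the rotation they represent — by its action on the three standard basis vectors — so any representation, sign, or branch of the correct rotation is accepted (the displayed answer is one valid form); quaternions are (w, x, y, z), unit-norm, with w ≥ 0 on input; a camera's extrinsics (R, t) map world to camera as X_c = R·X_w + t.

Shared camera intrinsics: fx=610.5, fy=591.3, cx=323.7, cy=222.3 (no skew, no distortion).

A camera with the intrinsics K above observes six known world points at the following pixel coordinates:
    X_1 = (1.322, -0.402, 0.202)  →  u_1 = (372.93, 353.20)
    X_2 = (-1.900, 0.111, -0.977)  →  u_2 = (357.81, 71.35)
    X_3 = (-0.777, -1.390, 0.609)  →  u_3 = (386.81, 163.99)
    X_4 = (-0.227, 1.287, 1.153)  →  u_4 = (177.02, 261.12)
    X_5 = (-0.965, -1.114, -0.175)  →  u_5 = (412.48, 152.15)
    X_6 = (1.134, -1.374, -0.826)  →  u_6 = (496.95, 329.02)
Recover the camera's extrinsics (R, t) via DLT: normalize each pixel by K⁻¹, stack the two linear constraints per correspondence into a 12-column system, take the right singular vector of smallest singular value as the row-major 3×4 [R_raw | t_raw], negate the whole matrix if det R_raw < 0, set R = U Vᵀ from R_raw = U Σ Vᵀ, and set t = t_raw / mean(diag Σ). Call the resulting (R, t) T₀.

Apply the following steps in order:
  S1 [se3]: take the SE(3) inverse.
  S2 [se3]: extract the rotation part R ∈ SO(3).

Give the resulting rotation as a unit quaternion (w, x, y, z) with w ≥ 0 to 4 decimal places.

source (pnp_recover): camera pose = R=[0.1689 -0.8026 -0.5721; 0.9638 0.2561 -0.0746; 0.2064 -0.5388 0.8168], t=(0.1400, 0.4100, 6.4204)
after S1 (invert_se3): R=[0.1689 0.9638 0.2064; -0.8026 0.2561 -0.5388; -0.5721 -0.0746 0.8168], t=(-1.7440, 3.4665, -5.1333)
after S2 (rot_of_se3): [0.1689 0.9638 0.2064; -0.8026 0.2561 -0.5388; -0.5721 -0.0746 0.8168]

rotation (quat) = (0.7486, 0.1550, 0.2600, -0.5899)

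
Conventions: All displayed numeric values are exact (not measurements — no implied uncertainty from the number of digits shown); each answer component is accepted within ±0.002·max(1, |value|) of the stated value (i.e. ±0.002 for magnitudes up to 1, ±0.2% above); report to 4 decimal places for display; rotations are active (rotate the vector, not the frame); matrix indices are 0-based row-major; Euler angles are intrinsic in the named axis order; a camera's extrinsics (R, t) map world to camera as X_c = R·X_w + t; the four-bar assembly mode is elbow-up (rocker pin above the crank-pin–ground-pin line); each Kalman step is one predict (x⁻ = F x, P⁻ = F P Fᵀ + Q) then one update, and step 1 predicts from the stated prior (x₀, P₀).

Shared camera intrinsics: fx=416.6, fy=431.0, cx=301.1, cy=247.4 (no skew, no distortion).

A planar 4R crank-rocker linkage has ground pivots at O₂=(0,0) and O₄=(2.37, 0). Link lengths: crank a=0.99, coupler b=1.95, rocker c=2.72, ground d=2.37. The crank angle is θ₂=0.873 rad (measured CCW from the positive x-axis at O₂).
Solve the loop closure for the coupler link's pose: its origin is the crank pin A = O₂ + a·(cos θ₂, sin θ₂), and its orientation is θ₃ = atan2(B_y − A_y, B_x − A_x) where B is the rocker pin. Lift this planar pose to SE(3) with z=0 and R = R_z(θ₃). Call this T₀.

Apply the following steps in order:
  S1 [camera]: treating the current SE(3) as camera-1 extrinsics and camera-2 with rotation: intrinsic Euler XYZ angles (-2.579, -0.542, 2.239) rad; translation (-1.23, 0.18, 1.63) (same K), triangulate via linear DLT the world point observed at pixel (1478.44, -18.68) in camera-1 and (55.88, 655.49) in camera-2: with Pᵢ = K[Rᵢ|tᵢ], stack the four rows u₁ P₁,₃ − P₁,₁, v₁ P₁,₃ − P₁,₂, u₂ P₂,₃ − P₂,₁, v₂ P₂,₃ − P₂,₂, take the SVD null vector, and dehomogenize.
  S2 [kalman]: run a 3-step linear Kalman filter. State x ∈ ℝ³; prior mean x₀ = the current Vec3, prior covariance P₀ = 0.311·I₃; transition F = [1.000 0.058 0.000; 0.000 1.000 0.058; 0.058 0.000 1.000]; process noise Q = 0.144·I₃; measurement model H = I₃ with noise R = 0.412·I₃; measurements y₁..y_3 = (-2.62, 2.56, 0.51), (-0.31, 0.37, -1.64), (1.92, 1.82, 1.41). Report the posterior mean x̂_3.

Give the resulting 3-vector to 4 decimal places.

result = (0.3431, 1.2028, 0.3477)

source (fourbar_fk): coupler pose = R=[0.3991 -0.9169 0.0000; 0.9169 0.3991 0.0000; 0.0000 0.0000 1.0000], t=(0.6361, 0.7586, 0.0000)
after S1 (triangulate): (-0.6841, -1.0597, 0.4723)
after S2 (kf_track): (0.3431, 1.2028, 0.3477)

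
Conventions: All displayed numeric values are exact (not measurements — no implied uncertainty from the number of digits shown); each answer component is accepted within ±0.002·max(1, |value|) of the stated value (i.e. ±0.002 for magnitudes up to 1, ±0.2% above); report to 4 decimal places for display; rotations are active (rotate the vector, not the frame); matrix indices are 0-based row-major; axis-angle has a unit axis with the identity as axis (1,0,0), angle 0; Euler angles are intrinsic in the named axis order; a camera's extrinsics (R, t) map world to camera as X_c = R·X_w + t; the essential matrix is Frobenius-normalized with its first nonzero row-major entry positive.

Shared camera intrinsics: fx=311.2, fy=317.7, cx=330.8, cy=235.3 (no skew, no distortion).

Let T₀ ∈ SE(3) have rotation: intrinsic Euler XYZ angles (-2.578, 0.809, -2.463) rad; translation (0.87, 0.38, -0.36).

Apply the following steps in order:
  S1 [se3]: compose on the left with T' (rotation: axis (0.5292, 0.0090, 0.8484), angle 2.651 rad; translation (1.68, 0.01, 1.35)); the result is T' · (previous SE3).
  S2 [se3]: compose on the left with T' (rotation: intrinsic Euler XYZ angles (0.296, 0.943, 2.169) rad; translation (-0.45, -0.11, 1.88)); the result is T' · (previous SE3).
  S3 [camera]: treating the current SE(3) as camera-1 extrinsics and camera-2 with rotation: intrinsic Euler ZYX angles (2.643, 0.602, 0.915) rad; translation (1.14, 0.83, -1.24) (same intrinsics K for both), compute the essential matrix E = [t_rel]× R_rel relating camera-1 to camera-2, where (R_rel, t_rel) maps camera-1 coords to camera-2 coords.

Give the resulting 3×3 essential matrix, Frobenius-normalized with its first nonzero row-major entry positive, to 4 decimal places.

matrix = [0.4780 -0.4836 -0.1241; 0.2710 0.4496 -0.1836; 0.3539 0.2319 -0.1841]

after S1 (compose_se3): R=[-0.2539 0.3631 -0.8965; -0.9198 -0.3772 0.1078; -0.2990 0.8520 0.4298], t=(0.9170, 0.1152, 2.0115)
after S2 (compose_se3): R=[0.2885 0.7525 0.5921; 0.5592 0.3696 -0.7421; -0.7772 0.5452 -0.3142], t=(0.8188, 0.0637, 3.6857)
after S3 (essential): [0.4780 -0.4836 -0.1241; 0.2710 0.4496 -0.1836; 0.3539 0.2319 -0.1841]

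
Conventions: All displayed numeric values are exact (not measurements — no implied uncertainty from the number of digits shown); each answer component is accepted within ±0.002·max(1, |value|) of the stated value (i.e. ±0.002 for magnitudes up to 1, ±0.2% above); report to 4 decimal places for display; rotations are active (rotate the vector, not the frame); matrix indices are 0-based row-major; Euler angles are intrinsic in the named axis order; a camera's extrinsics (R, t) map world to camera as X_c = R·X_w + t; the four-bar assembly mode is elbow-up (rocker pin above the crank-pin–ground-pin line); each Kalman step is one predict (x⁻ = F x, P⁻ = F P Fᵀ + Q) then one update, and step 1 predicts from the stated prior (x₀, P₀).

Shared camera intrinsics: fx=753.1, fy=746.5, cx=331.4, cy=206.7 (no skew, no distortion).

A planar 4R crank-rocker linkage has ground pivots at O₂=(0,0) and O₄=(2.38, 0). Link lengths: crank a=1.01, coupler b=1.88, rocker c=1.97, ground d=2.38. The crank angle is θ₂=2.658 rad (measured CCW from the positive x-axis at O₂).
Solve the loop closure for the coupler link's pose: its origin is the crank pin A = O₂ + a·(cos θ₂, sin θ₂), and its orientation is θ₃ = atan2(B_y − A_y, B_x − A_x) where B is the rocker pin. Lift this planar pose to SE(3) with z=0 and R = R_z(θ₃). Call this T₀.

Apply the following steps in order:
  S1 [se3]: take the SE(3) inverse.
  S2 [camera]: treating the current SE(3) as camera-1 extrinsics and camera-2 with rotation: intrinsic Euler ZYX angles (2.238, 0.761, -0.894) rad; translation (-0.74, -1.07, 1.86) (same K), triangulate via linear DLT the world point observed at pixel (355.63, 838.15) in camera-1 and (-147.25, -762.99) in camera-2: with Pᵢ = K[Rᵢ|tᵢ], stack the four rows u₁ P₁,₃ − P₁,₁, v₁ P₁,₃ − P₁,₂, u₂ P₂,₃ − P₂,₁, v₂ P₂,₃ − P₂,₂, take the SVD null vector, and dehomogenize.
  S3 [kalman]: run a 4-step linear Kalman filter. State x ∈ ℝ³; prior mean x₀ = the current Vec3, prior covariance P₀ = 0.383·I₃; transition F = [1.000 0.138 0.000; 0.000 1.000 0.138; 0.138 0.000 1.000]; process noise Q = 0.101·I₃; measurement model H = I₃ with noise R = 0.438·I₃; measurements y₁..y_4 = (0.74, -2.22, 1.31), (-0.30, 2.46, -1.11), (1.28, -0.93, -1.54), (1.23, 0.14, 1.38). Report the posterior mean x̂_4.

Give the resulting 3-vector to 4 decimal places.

result = (0.7435, 0.2158, 0.2883)

source (fourbar_fk): coupler pose = R=[0.9176 -0.3975 0.0000; 0.3975 0.9176 0.0000; 0.0000 0.0000 1.0000], t=(-0.8942, 0.4696, 0.0000)
after S1 (invert_se3): R=[0.9176 0.3975 0.0000; -0.3975 0.9176 0.0000; 0.0000 0.0000 1.0000], t=(0.6338, -0.7864, 0.0000)
after S2 (triangulate): (-1.3118, 1.5437, 1.3614)
after S3 (kf_track): (0.7435, 0.2158, 0.2883)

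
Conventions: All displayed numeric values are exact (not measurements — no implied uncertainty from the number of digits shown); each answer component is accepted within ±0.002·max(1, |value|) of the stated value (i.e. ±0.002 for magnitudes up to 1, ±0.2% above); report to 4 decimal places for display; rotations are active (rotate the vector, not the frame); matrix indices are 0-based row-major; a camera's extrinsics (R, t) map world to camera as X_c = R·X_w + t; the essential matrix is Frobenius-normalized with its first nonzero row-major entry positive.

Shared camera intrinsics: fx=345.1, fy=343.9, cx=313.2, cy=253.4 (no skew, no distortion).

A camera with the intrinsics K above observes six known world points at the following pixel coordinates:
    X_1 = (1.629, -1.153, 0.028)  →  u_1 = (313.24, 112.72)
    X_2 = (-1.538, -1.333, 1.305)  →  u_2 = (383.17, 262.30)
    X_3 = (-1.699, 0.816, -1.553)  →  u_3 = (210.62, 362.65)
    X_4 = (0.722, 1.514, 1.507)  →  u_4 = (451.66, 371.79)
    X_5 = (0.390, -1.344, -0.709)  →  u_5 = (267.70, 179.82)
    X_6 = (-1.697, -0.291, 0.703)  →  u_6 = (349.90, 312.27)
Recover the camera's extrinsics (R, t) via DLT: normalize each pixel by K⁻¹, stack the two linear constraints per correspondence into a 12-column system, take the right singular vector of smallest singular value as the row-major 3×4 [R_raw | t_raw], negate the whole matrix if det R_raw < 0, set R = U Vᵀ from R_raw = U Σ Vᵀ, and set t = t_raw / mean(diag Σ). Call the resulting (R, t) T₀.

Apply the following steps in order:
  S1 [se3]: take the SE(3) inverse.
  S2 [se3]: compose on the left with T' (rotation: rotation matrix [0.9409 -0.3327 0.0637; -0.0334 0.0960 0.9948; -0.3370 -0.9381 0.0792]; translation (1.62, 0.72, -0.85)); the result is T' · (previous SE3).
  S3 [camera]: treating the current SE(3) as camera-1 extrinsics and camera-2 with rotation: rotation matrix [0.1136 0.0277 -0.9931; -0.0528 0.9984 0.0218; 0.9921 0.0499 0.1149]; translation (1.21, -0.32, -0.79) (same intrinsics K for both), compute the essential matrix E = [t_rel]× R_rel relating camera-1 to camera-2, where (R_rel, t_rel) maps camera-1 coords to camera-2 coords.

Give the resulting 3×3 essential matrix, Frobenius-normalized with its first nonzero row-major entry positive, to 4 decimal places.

source (pnp_recover): camera pose = R=[-0.0187 -0.0893 0.9958; -0.6056 0.7935 0.0598; -0.7955 -0.6020 -0.0689], t=(-0.0999, 0.2201, 4.7099)
after S1 (invert_se3): R=[-0.0187 -0.6056 -0.7955; -0.0893 0.7935 -0.6020; 0.9958 0.0598 -0.0689], t=(3.8783, 2.6518, 0.4110)
after S2 (compose_se3): R=[0.0756 -0.8300 -0.5526; 0.9827 0.1559 -0.0998; 0.1690 -0.5355 0.8274], t=(4.4131, 1.2539, -4.6124)
after S3 (essential): [0.0918 -0.1212 0.0282; 0.0766 -0.6477 -0.2484; -0.5220 0.0946 -0.4557]

matrix = [0.0918 -0.1212 0.0282; 0.0766 -0.6477 -0.2484; -0.5220 0.0946 -0.4557]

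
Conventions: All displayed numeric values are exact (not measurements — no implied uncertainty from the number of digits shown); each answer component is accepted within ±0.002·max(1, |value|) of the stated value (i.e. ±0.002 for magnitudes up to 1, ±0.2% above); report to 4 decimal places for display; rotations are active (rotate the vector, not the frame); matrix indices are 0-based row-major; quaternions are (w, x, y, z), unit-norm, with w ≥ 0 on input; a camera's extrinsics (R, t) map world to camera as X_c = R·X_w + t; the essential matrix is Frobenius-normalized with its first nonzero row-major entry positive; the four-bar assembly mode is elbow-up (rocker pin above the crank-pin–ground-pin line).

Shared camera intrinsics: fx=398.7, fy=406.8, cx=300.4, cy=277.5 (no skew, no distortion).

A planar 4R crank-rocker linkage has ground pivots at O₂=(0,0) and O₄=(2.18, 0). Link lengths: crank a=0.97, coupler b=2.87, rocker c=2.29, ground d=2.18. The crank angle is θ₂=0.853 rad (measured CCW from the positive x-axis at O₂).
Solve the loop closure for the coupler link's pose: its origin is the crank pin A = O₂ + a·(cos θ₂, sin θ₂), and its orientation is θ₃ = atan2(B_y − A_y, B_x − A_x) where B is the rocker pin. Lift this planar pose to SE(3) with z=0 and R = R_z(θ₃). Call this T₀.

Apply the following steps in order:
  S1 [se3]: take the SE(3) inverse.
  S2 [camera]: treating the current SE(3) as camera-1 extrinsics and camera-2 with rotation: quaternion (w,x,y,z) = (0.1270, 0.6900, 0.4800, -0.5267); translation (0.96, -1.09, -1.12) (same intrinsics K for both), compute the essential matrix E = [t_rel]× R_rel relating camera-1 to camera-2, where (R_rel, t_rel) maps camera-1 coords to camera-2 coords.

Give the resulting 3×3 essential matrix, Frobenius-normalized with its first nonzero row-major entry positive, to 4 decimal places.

matrix = [0.3845 -0.3769 -0.2188; 0.1872 -0.3971 0.4691; 0.1990 -0.0690 -0.4530]

source (fourbar_fk): coupler pose = R=[0.8864 -0.4629 0.0000; 0.4629 0.8864 0.0000; 0.0000 0.0000 1.0000], t=(0.6380, 0.7307, 0.0000)
after S1 (invert_se3): R=[0.8864 0.4629 0.0000; -0.4629 0.8864 0.0000; 0.0000 0.0000 1.0000], t=(-0.9037, -0.3524, 0.0000)
after S2 (essential): [0.3845 -0.3769 -0.2188; 0.1872 -0.3971 0.4691; 0.1990 -0.0690 -0.4530]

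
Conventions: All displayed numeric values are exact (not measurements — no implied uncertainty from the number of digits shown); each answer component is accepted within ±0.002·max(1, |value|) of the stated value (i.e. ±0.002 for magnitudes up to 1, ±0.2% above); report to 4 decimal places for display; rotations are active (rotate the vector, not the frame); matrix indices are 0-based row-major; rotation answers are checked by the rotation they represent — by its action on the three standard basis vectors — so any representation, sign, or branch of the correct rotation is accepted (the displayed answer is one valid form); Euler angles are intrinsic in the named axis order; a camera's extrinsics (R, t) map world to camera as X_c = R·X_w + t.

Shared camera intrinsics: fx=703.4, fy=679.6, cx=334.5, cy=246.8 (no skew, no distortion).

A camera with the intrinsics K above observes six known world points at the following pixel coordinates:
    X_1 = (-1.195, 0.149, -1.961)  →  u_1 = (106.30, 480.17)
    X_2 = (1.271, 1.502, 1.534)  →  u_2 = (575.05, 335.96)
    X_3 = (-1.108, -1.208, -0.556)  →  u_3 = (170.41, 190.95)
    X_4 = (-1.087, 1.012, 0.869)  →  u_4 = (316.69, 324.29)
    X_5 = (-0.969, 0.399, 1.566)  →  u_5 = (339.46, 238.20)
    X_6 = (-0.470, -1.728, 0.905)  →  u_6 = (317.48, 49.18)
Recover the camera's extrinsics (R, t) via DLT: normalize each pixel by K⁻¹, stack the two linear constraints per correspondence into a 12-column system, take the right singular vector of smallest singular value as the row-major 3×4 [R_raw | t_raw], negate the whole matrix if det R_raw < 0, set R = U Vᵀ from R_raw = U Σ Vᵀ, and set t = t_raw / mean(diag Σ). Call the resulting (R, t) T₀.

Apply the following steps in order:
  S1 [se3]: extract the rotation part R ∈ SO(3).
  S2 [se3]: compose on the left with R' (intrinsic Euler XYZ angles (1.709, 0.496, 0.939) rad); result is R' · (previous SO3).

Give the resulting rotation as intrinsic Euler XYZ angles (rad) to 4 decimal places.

rotation (euler_xyz) = (1.7731, 1.1548, 0.7831)

source (pnp_recover): camera pose = R=[0.9195 0.1955 0.3409; 0.0060 0.8604 -0.5096; -0.3930 0.4707 0.7900], t=(0.3299, 0.3699, 5.3491)
after S1 (rot_of_se3): [0.9195 0.1955 0.3409; 0.0060 0.8604 -0.5096; -0.3930 0.4707 0.7900]
after S2 (compose_so3): [0.2864 -0.2851 0.9147; 0.4933 -0.7746 -0.3958; 0.8214 0.5646 -0.0812]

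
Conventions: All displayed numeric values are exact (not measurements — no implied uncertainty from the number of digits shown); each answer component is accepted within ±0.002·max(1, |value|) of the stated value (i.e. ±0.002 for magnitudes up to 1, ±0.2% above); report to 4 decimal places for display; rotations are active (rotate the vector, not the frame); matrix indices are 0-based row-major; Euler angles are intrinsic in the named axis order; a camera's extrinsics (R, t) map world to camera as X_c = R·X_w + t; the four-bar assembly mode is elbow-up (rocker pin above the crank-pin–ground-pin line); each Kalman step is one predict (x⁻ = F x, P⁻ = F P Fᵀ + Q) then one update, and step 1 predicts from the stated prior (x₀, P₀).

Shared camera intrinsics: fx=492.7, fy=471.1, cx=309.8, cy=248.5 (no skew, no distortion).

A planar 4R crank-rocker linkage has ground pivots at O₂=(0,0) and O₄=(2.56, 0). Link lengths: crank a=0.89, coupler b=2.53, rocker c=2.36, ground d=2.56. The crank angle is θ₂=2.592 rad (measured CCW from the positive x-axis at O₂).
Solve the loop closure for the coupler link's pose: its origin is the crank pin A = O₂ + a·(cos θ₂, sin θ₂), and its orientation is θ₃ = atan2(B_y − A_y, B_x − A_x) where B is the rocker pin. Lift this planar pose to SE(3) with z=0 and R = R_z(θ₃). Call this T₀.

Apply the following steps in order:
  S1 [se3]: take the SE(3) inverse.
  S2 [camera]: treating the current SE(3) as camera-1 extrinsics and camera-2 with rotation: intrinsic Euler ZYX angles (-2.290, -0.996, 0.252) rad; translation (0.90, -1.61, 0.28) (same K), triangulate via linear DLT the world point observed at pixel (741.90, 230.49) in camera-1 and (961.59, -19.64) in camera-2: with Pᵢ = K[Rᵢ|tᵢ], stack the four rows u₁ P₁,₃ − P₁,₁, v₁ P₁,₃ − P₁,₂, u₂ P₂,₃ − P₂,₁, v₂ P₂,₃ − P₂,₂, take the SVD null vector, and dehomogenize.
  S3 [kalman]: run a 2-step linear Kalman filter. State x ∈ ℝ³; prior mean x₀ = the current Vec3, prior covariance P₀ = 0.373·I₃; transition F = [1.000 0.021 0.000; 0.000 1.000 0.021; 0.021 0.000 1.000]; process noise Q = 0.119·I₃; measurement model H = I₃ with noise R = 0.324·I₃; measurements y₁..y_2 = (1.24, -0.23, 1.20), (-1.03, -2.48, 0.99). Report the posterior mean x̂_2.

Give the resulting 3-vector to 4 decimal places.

source (fourbar_fk): coupler pose = R=[0.8020 -0.5974 0.0000; 0.5974 0.8020 0.0000; 0.0000 0.0000 1.0000], t=(-0.7589, 0.4649, 0.0000)
after S1 (invert_se3): R=[0.8020 0.5974 0.0000; -0.5974 0.8020 0.0000; 0.0000 0.0000 1.0000], t=(0.3309, -0.8262, 0.0000)
after S2 (triangulate): (0.5661, 1.3649, 1.8247)
after S3 (kf_track): (-0.0222, -1.0040, 1.2125)

result = (-0.0222, -1.0040, 1.2125)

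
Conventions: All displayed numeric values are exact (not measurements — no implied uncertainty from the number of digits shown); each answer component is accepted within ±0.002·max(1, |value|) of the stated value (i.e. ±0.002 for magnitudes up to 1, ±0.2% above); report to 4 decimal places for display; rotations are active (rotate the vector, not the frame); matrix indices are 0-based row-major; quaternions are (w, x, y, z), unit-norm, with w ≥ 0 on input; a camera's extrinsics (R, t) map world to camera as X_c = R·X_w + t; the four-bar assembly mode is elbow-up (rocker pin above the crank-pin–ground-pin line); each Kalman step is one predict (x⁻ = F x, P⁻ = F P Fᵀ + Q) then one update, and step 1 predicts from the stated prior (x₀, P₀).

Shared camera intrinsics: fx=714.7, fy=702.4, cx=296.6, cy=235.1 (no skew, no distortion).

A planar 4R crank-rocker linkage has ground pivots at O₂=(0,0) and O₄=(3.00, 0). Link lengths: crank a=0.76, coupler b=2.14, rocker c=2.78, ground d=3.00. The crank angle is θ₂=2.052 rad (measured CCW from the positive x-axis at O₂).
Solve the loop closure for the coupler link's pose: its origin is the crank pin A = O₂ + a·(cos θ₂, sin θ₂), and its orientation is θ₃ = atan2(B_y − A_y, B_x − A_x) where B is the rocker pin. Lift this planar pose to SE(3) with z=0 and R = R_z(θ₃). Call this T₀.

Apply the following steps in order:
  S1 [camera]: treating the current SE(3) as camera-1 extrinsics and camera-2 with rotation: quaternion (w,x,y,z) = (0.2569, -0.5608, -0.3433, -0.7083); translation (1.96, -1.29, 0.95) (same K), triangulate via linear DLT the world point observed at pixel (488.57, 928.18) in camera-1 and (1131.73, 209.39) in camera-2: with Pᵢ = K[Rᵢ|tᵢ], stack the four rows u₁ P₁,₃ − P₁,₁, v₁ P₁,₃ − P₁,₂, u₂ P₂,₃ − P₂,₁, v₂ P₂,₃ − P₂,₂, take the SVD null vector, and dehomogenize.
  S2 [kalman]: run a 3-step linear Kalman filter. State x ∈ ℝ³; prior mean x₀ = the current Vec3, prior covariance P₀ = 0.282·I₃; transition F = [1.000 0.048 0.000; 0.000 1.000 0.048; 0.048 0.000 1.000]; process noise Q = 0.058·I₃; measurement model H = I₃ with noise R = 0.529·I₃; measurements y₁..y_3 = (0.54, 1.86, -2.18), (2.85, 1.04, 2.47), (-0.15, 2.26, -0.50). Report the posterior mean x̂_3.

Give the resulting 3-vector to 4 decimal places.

result = (1.1139, 1.3440, 0.5914)

source (fourbar_fk): coupler pose = R=[0.7322 -0.6811 0.0000; 0.6811 0.7322 0.0000; 0.0000 0.0000 1.0000], t=(-0.3518, 0.6737, 0.0000)
after S1 (triangulate): (1.2282, 0.1549, 1.6455)
after S2 (kf_track): (1.1139, 1.3440, 0.5914)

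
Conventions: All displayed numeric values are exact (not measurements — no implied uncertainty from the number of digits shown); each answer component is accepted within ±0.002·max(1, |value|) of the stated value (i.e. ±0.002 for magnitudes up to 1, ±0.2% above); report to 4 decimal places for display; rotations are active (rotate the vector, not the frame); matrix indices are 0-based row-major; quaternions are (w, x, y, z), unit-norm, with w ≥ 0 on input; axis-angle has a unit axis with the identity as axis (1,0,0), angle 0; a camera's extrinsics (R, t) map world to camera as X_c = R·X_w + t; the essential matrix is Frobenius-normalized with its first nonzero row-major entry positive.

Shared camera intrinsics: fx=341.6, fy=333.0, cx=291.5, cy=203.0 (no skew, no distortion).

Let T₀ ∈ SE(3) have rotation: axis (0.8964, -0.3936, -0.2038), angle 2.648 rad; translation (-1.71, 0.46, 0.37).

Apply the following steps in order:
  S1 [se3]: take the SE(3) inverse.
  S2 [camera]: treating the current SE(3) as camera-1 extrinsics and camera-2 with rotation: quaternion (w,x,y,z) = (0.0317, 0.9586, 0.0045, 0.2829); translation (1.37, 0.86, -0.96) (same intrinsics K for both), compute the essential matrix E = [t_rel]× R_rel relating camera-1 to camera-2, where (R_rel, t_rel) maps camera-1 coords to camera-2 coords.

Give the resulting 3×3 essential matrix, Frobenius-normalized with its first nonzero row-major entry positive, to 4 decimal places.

after S1 (invert_se3): R=[0.6305 -0.7601 -0.1571; -0.5670 -0.5893 0.5756; -0.5301 -0.2739 -0.8025], t=(1.4860, -0.9114, -0.4835)
after S2 (essential): [0.5930 0.2875 0.2530; -0.3328 0.1451 0.5972; -0.0156 0.0396 0.1072]

matrix = [0.5930 0.2875 0.2530; -0.3328 0.1451 0.5972; -0.0156 0.0396 0.1072]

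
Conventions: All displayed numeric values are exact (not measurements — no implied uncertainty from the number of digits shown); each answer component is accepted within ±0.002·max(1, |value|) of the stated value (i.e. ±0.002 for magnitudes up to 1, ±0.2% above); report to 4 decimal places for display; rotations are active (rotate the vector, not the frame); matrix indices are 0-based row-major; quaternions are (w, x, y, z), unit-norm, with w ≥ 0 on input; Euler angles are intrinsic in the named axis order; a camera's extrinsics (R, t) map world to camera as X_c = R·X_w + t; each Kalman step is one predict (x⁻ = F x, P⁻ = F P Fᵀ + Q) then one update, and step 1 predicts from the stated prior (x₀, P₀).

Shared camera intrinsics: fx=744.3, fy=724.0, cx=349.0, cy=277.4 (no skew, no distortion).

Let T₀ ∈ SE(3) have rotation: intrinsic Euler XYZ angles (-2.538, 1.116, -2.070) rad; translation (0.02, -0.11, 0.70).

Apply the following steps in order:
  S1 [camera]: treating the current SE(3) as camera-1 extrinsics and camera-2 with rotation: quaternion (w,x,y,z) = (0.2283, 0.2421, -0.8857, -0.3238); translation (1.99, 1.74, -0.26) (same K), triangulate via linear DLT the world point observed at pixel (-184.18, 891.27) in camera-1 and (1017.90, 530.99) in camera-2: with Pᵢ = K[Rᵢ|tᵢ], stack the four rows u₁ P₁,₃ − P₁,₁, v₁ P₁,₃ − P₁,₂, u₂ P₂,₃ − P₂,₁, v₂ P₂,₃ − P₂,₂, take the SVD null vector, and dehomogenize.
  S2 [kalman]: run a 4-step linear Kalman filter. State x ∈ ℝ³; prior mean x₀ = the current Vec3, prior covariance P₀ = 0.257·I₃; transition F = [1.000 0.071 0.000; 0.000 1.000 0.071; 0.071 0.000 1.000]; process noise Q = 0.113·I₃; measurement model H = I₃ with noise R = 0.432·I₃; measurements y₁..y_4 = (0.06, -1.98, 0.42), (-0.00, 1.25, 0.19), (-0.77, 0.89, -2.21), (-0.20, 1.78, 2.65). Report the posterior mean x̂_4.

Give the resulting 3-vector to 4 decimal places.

after S1 (triangulate): (1.8611, 0.3372, -1.0558)
after S2 (kf_track): (0.0312, 0.9273, 0.5333)

result = (0.0312, 0.9273, 0.5333)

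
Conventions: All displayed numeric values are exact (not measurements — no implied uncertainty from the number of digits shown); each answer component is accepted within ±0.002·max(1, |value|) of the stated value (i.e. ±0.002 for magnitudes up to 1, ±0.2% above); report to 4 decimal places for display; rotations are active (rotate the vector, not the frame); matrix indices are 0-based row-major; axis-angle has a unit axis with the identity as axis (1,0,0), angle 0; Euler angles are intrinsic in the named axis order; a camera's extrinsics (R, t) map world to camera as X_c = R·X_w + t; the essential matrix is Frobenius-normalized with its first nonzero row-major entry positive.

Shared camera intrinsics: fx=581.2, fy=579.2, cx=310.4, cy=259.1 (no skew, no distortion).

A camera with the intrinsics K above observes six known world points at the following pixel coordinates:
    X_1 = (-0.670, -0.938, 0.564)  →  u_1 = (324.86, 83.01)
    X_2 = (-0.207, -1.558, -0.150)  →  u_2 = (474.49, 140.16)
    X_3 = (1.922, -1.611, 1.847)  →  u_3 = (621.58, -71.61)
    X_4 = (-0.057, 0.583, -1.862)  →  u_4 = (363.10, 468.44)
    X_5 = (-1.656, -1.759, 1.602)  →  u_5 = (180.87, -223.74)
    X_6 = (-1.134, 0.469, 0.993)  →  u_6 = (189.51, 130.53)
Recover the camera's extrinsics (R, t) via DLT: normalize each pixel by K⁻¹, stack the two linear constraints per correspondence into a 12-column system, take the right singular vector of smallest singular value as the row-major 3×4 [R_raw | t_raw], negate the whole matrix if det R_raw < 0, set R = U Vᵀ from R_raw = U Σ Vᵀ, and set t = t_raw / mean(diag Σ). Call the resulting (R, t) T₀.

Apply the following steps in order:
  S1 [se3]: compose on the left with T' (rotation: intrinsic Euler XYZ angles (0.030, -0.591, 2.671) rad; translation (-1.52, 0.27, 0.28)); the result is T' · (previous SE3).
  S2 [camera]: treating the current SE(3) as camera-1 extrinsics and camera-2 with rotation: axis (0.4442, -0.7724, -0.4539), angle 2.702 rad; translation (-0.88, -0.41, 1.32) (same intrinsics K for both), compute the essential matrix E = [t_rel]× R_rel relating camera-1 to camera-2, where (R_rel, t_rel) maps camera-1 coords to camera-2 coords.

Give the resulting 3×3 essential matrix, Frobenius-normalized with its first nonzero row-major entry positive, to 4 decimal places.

matrix = [0.1104 -0.2006 0.1944; 0.1528 0.6509 -0.0991; 0.4720 0.0314 0.4787]

source (pnp_recover): camera pose = R=[0.8907 -0.4207 -0.1720; -0.0332 0.3172 -0.9478; 0.4533 0.8499 0.2686], t=(0.3900, -0.3000, 4.5999)
after S1 (compose_se3): R=[-0.8993 -0.2816 0.3345; 0.4350 -0.4983 0.7500; -0.0445 0.8200 0.5707], t=(-4.2587, 0.6030, 3.9935)
after S2 (essential): [0.1104 -0.2006 0.1944; 0.1528 0.6509 -0.0991; 0.4720 0.0314 0.4787]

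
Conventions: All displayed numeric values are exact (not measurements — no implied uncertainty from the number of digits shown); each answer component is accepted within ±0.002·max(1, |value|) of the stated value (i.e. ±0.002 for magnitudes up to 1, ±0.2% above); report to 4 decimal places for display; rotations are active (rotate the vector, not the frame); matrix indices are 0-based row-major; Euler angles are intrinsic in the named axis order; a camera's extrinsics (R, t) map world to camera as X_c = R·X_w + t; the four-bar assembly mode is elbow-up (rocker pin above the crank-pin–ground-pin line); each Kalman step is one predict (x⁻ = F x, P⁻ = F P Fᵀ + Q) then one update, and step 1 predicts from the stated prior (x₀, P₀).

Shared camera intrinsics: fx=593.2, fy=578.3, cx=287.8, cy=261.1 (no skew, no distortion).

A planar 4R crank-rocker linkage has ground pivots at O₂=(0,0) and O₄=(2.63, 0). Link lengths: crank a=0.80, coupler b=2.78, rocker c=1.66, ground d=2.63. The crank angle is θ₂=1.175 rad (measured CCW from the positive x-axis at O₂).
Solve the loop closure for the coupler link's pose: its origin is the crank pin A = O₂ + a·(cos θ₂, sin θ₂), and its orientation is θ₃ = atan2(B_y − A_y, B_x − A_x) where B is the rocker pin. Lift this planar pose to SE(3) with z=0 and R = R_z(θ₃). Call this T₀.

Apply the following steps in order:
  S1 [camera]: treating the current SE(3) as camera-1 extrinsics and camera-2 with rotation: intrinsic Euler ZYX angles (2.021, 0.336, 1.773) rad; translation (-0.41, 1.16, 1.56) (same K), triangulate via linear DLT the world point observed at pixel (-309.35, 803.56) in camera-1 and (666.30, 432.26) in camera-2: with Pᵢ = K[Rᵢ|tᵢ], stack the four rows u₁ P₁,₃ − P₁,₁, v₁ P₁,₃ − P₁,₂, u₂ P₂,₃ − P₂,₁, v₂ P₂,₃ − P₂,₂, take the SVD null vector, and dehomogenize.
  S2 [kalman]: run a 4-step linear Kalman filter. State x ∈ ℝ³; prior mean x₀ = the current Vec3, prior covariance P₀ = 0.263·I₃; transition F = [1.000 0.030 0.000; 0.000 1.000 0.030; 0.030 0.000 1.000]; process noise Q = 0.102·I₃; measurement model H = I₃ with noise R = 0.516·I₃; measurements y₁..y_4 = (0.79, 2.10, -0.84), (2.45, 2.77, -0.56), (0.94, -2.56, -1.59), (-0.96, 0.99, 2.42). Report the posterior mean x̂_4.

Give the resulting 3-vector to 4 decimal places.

result = (0.1163, 0.6786, 0.6052)

source (fourbar_fk): coupler pose = R=[0.9471 -0.3210 0.0000; 0.3210 0.9471 0.0000; 0.0000 0.0000 1.0000], t=(0.3084, 0.7382, 0.0000)
after S1 (triangulate): (-1.8029, 1.7659, 1.9529)
after S2 (kf_track): (0.1163, 0.6786, 0.6052)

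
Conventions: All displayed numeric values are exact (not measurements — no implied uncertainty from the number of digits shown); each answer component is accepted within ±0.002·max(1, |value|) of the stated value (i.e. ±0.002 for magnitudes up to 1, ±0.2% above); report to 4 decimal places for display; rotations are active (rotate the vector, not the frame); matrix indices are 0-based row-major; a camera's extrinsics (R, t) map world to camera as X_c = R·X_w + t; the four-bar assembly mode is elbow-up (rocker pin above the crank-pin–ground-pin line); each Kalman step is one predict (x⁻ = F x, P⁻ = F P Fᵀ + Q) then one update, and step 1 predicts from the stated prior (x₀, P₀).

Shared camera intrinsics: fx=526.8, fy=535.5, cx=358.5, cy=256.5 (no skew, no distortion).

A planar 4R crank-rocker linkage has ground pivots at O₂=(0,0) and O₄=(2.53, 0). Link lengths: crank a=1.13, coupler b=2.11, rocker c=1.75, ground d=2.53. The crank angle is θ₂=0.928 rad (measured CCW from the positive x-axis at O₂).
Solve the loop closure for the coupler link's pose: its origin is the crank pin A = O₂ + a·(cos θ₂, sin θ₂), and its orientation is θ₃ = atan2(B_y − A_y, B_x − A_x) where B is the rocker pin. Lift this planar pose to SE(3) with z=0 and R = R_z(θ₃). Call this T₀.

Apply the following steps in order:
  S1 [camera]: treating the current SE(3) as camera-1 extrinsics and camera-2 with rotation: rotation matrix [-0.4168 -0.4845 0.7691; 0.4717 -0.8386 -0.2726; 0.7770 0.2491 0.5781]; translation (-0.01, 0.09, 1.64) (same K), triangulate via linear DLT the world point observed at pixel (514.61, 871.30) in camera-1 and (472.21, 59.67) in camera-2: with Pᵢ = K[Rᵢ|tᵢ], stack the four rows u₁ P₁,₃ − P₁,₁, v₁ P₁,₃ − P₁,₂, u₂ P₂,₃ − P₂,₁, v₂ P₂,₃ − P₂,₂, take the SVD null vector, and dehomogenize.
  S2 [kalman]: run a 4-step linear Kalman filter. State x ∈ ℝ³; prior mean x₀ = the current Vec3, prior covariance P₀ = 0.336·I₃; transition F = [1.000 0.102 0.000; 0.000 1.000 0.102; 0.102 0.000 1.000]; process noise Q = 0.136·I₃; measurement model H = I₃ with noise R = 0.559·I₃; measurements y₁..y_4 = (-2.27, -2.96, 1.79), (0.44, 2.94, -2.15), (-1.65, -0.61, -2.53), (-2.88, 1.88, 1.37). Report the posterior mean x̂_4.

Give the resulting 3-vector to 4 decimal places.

source (fourbar_fk): coupler pose = R=[0.9166 -0.3998 0.0000; 0.3998 0.9166 0.0000; 0.0000 0.0000 1.0000], t=(0.6774, 0.9045, 0.0000)
after S1 (triangulate): (0.3249, 1.1128, 1.7894)
after S2 (kf_track): (-1.5819, 0.8008, -0.1343)

result = (-1.5819, 0.8008, -0.1343)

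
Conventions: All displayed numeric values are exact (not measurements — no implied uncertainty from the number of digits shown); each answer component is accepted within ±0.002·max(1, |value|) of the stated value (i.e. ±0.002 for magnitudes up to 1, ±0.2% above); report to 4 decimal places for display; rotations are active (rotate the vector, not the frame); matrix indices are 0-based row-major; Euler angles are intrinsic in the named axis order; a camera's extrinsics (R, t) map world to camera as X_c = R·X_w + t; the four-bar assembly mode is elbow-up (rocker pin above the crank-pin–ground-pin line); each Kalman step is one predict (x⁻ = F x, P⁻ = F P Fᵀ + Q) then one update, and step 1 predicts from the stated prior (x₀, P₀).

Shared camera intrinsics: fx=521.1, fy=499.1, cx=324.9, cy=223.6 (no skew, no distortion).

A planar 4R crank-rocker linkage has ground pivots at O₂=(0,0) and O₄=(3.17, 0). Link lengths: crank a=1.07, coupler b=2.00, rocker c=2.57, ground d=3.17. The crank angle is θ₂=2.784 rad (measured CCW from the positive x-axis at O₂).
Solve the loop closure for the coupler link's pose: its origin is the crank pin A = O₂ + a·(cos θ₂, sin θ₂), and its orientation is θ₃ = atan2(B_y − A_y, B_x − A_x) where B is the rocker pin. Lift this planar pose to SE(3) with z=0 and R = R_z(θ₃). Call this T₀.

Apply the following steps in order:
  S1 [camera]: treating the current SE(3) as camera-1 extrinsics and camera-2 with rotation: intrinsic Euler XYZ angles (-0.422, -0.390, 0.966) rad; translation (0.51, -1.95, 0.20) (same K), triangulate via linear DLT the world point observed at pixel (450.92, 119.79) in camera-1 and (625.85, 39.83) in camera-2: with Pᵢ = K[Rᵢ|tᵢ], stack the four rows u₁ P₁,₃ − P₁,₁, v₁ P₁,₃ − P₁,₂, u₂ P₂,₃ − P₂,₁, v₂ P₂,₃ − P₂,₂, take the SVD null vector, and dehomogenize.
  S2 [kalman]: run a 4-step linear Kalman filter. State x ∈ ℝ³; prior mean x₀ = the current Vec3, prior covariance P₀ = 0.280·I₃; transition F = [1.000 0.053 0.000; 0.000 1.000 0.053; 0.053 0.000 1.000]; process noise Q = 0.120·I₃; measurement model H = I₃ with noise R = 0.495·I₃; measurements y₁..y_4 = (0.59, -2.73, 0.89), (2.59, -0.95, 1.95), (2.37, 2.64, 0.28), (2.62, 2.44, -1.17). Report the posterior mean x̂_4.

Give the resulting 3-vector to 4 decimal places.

source (fourbar_fk): coupler pose = R=[0.9287 -0.3709 0.0000; 0.3709 0.9287 0.0000; 0.0000 0.0000 1.0000], t=(-1.0023, 0.3745, 0.0000)
after S1 (triangulate): (1.0668, -1.2468, 1.8641)
after S2 (kf_track): (2.1330, 1.1099, 0.4023)

result = (2.1330, 1.1099, 0.4023)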